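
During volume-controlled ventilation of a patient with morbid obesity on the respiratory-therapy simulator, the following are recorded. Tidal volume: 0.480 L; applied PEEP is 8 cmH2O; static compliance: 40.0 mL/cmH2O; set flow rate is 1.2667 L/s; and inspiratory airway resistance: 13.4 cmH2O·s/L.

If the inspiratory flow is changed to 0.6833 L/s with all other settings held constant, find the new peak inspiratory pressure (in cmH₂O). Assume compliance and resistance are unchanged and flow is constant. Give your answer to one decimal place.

29.2

PIP = Vt/C + R·V̇ + PEEP (constant-flow equation of motion).
Only the resistive term changes: ΔPIP = R × ΔV̇ = 13.4 × (0.6833 − 1.2667) = 13.4 × -0.5834 = -7.818 cmH2O.
Original PIP = 480/40.0 + 13.4×1.2667 + 8 = 36.974 cmH2O; new PIP = 36.974 + (-7.818) = 29.156 cmH2O.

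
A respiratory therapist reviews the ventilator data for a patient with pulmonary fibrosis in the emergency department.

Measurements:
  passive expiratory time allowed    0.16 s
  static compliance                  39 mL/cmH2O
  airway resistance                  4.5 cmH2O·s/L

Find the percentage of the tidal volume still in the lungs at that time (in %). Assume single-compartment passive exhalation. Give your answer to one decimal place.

τ = R × C = 4.5 × 39 mL/cmH2O = 4.5 × 0.039 L/cmH2O = 0.1755 s.
Passive exhalation: V(t)/V₀ = e^(−t/τ) = e^(−0.16/0.1755) = 0.4018.
Fraction remaining = 0.4018 → 40.18%.

40.2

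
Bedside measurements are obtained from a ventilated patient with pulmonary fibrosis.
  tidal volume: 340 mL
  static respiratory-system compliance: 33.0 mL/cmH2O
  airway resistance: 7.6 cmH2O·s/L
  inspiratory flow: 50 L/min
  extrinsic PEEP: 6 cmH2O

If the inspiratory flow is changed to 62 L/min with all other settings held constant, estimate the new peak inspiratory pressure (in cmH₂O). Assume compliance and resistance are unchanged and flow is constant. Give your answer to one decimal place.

Flow: 50 L/min ÷ 60 = 0.8333 L/s.
New flow: 62 L/min ÷ 60 = 1.0333 L/s.
PIP = Vt/C + R·V̇ + PEEP (constant-flow equation of motion).
Only the resistive term changes: ΔPIP = R × ΔV̇ = 7.6 × (1.0333 − 0.8333) = 7.6 × 0.2 = 1.52 cmH2O.
Original PIP = 340/33.0 + 7.6×0.8333 + 6 = 22.636 cmH2O; new PIP = 22.636 + (1.52) = 24.156 cmH2O.

24.2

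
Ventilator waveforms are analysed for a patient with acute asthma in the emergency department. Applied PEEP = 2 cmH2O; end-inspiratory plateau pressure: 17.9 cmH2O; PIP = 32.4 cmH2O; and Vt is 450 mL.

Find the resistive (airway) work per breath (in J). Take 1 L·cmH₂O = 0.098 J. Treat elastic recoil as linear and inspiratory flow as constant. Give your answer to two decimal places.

0.64

With constant inspiratory flow the resistive pressure is constant at PIP − Pplat = 32.4 − 17.9 = 14.5 cmH2O, so resistive work = 14.5 × 0.450 = 6.525 L·cmH2O.
× 0.098 J/(L·cmH2O) → 0.6395 J.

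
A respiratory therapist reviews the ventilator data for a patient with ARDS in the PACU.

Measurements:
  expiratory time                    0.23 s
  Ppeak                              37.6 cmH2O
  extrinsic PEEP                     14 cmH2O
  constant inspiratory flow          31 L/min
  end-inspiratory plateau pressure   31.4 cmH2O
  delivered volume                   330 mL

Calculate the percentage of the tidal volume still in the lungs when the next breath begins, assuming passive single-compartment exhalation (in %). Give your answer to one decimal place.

Flow: 31 L/min ÷ 60 = 0.5167 L/s.
R = (PIP − Pplat)/V̇ = (37.6 − 31.4) / 0.5167 = 6.2/0.5167 = 11.999 cmH2O·s/L.
C = Vt/(Pplat − PEEP) = 330.0 / (31.4 − 14) = 330.0/17.4 = 18.966 mL/cmH2O.
τ = R × C = 11.999 × 0.01897 L/cmH2O = 0.2276 s.
Fraction remaining at end-expiration = e^(−Te/τ) = e^(−0.23/0.2276) = 0.364 → 36.4%.

36.4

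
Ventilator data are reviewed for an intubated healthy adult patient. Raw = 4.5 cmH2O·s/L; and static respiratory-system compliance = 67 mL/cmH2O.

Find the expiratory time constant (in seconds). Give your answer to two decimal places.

τ = R × C = 4.5 × 67 mL/cmH2O = 4.5 × 0.067 L/cmH2O = 0.3015 s.

0.30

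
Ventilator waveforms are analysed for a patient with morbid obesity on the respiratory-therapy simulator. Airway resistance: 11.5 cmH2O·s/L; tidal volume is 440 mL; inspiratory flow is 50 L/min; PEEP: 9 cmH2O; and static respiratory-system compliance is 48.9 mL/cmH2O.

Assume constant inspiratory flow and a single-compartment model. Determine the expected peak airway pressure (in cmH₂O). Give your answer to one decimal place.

Flow: 50 L/min ÷ 60 = 0.8333 L/s.
Equation of motion (constant flow): PIP = Vt/C + R·V̇ + PEEP.
PIP = 440/48.9 + 11.5×0.8333 + 9 = 8.998 + 9.583 + 9 = 27.581 cmH2O.

27.6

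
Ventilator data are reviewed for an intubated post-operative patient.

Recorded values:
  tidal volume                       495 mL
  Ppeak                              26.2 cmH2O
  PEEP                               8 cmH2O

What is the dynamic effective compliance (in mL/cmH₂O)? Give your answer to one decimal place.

27.2

Dynamic compliance = Vt / (PIP − PEEP) = 495 / (26.2 − 8) = 495 / 18.2 = 27.198 mL/cmH2O.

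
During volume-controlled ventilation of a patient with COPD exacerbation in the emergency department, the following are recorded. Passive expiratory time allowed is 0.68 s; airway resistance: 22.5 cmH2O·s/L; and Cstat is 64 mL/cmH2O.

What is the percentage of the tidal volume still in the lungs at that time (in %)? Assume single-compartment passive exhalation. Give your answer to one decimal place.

τ = R × C = 22.5 × 64 mL/cmH2O = 22.5 × 0.064 L/cmH2O = 1.44 s.
Passive exhalation: V(t)/V₀ = e^(−t/τ) = e^(−0.68/1.44) = 0.6236.
Fraction remaining = 0.6236 → 62.36%.

62.4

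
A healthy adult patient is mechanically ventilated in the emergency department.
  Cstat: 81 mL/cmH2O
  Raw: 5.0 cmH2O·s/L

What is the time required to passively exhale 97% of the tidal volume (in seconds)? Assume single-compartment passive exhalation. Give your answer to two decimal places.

1.42

τ = R × C = 5.0 × 81 mL/cmH2O = 5.0 × 0.081 L/cmH2O = 0.405 s.
Exhaled fraction f = 1 − e^(−t/τ) → t = −τ·ln(1 − f) = −0.405·ln(0.03) = 1.42 s.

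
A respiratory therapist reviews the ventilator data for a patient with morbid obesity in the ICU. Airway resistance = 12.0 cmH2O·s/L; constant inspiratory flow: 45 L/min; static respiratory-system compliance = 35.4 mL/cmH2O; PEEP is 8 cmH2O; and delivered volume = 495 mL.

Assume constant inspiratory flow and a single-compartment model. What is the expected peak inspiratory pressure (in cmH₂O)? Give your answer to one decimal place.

Flow: 45 L/min ÷ 60 = 0.75 L/s.
Equation of motion (constant flow): PIP = Vt/C + R·V̇ + PEEP.
PIP = 495/35.4 + 12.0×0.75 + 8 = 13.983 + 9.0 + 8 = 30.983 cmH2O.

31.0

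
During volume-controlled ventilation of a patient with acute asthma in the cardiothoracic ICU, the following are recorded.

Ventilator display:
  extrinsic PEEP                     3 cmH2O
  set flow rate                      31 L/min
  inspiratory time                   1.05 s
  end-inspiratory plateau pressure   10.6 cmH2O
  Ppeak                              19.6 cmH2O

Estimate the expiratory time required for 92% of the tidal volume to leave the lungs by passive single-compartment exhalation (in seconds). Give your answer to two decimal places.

3.14

Flow: 31 L/min ÷ 60 = 0.5167 L/s.
Vt = flow × Ti = 0.5167 L/s × 1.05 s × 1000 mL/L = 542.54 mL.
R = (PIP − Pplat)/V̇ = (19.6 − 10.6) / 0.5167 = 9.0/0.5167 = 17.418 cmH2O·s/L.
C = Vt/(Pplat − PEEP) = 542.54 / (10.6 − 3) = 542.54/7.6 = 71.387 mL/cmH2O.
τ = R × C = 17.418 × 0.07139 L/cmH2O = 1.243 s.
t = −τ·ln(1 − 0.92) = −1.243·ln(0.08) = 3.139 s.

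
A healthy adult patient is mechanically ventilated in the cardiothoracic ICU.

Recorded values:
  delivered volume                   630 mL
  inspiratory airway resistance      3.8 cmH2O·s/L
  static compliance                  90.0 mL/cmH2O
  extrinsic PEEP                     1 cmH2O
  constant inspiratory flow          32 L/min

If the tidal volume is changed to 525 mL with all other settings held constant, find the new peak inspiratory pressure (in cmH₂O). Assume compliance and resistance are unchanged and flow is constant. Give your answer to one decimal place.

Flow: 32 L/min ÷ 60 = 0.5333 L/s.
PIP = Vt/C + R·V̇ + PEEP (constant-flow equation of motion).
Only the elastic term changes: ΔPIP = ΔVt / C = (525 − 630) / 90.0 = -1.167 cmH2O.
Original PIP = 630/90.0 + 3.8×0.5333 + 1 = 10.027 cmH2O; new PIP = 10.027 + (-1.167) = 8.86 cmH2O.

8.9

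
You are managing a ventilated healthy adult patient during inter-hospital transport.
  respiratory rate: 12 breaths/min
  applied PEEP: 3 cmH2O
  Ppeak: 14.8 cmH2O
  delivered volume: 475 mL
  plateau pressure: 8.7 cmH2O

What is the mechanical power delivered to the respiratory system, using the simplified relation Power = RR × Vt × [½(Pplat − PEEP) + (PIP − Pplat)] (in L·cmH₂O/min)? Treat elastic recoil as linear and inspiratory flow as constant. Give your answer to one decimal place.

51.0

Per-breath work = Vt × [½(Pplat−PEEP) + (PIP−Pplat)] = 0.475 × [0.5×5.7 + 6.1] = 0.475 × 8.95 = 4.251 L·cmH2O.
Power = 12 × 4.251 = 51.012 L·cmH2O/min.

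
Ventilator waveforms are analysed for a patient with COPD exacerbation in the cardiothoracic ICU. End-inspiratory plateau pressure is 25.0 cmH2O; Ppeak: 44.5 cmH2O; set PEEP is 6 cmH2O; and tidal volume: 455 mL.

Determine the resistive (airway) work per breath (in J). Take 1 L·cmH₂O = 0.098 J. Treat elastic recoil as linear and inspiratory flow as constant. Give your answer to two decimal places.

With constant inspiratory flow the resistive pressure is constant at PIP − Pplat = 44.5 − 25.0 = 19.5 cmH2O, so resistive work = 19.5 × 0.455 = 8.873 L·cmH2O.
× 0.098 J/(L·cmH2O) → 0.8696 J.

0.87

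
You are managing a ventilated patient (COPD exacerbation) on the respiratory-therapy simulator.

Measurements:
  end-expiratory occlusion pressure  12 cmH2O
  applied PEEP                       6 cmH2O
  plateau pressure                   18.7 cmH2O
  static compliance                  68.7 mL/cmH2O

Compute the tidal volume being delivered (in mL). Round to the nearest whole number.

End-expiratory occlusion gives total PEEP = 12 cmH2O (intrinsic PEEP = 12 − 6 = 6). Use total PEEP for the elastic gradient.
Vt = Cstat × (Pplat − PEEPtotal) = 68.7 × (18.7 − 12) = 68.7 × 6.7 = 460.29 mL.

460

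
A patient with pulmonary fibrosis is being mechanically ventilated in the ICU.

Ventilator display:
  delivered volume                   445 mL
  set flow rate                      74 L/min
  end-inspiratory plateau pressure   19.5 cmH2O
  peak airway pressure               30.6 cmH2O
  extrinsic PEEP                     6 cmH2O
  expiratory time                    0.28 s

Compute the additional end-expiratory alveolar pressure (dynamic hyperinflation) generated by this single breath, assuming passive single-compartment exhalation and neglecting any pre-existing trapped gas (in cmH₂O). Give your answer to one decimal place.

Flow: 74 L/min ÷ 60 = 1.2333 L/s.
R = (PIP − Pplat)/V̇ = (30.6 − 19.5) / 1.2333 = 11.1/1.2333 = 9.0 cmH2O·s/L.
C = Vt/(Pplat − PEEP) = 445.0 / (19.5 − 6) = 445.0/13.5 = 32.963 mL/cmH2O.
τ = R × C = 9.0 × 0.03296 L/cmH2O = 0.2966 s.
Fraction remaining = e^(−Te/τ) = e^(−0.28/0.2966) = 0.3891; trapped volume = 445.0 × 0.3891 = 173.15 mL.
Additional alveolar pressure from trapping ≈ V_trapped / C = 173.15 / 32.963 = 5.253 cmH2O.

5.3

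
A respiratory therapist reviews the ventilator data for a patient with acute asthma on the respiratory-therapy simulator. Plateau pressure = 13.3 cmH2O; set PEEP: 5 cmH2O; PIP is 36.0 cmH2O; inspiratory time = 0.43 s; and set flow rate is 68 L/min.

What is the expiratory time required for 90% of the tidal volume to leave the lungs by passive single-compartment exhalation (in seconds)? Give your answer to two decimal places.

2.71

Flow: 68 L/min ÷ 60 = 1.1333 L/s.
Vt = flow × Ti = 1.1333 L/s × 0.43 s × 1000 mL/L = 487.32 mL.
R = (PIP − Pplat)/V̇ = (36.0 − 13.3) / 1.1333 = 22.7/1.1333 = 20.03 cmH2O·s/L.
C = Vt/(Pplat − PEEP) = 487.32 / (13.3 − 5) = 487.32/8.3 = 58.713 mL/cmH2O.
τ = R × C = 20.03 × 0.05871 L/cmH2O = 1.176 s.
t = −τ·ln(1 − 0.90) = −1.176·ln(0.1) = 2.708 s.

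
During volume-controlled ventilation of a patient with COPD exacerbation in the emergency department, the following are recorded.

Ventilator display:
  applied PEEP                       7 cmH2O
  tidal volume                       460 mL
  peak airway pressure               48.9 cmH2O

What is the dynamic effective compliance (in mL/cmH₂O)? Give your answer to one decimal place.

11.0

Dynamic compliance = Vt / (PIP − PEEP) = 460 / (48.9 − 7) = 460 / 41.9 = 10.979 mL/cmH2O.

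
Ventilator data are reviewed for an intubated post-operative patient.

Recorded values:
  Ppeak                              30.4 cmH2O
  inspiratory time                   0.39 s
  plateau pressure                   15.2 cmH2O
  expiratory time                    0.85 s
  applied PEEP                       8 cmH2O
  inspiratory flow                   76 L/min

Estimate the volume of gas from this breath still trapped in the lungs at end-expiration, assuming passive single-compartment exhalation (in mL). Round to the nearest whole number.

176

Flow: 76 L/min ÷ 60 = 1.2667 L/s.
Vt = flow × Ti = 1.2667 L/s × 0.39 s × 1000 mL/L = 494.01 mL.
R = (PIP − Pplat)/V̇ = (30.4 − 15.2) / 1.2667 = 15.2/1.2667 = 12.0 cmH2O·s/L.
C = Vt/(Pplat − PEEP) = 494.01 / (15.2 − 8) = 494.01/7.2 = 68.613 mL/cmH2O.
τ = R × C = 12.0 × 0.06861 L/cmH2O = 0.8233 s.
Fraction remaining = e^(−Te/τ) = e^(−0.85/0.8233) = 0.3561.
Trapped volume = 494.01 × 0.3561 = 175.92 mL.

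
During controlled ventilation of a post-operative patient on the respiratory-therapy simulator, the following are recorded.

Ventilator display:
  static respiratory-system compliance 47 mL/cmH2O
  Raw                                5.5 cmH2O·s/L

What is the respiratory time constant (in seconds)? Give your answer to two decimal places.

τ = R × C = 5.5 × 47 mL/cmH2O = 5.5 × 0.047 L/cmH2O = 0.2585 s.

0.26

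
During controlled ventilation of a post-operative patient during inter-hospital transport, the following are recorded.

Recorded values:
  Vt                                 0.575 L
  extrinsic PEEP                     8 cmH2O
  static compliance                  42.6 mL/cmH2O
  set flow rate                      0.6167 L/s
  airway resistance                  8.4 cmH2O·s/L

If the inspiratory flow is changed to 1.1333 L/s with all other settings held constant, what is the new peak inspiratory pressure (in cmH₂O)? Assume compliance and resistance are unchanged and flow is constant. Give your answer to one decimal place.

PIP = Vt/C + R·V̇ + PEEP (constant-flow equation of motion).
Only the resistive term changes: ΔPIP = R × ΔV̇ = 8.4 × (1.1333 − 0.6167) = 8.4 × 0.5166 = 4.339 cmH2O.
Original PIP = 575/42.6 + 8.4×0.6167 + 8 = 26.678 cmH2O; new PIP = 26.678 + (4.339) = 31.017 cmH2O.

31.0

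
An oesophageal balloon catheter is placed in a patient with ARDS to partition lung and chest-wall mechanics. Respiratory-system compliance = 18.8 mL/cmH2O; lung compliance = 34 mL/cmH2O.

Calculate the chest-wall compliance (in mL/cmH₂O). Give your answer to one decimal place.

42.1

1/Ccw = 1/Crs − 1/CL.
1/Ccw = 1/18.8 − 1/34 = 0.02378.
Ccw = 42.052 mL/cmH2O.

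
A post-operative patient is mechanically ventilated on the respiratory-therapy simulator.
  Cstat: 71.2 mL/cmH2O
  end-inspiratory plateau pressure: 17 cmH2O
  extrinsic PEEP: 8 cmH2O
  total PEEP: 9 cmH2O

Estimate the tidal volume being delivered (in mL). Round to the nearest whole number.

570

End-expiratory occlusion gives total PEEP = 9 cmH2O (intrinsic PEEP = 9 − 8 = 1). Use total PEEP for the elastic gradient.
Vt = Cstat × (Pplat − PEEPtotal) = 71.2 × (17 − 9) = 71.2 × 8.0 = 569.6 mL.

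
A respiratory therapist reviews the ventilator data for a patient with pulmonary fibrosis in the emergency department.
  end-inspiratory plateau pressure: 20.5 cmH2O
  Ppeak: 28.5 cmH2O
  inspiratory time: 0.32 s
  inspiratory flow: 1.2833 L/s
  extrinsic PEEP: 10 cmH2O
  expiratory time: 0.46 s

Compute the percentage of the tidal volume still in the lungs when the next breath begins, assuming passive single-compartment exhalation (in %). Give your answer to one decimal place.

Vt = flow × Ti = 1.2833 L/s × 0.32 s × 1000 mL/L = 410.66 mL.
R = (PIP − Pplat)/V̇ = (28.5 − 20.5) / 1.2833 = 8.0/1.2833 = 6.234 cmH2O·s/L.
C = Vt/(Pplat − PEEP) = 410.66 / (20.5 − 10) = 410.66/10.5 = 39.11 mL/cmH2O.
τ = R × C = 6.234 × 0.03911 L/cmH2O = 0.2438 s.
Fraction remaining at end-expiration = e^(−Te/τ) = e^(−0.46/0.2438) = 0.1516 → 15.16%.

15.2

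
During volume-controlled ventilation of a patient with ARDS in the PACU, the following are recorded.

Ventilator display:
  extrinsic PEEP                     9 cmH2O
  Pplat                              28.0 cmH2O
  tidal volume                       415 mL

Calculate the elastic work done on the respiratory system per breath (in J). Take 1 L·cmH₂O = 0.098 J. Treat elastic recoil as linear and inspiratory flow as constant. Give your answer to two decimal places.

Elastic work ≈ ½ × (Pplat − PEEP) × Vt = 0.5 × (28.0 − 9) × 0.415 L = 0.5 × 19.0 × 0.415 = 3.943 L·cmH2O.
× 0.098 J/(L·cmH2O) → 0.3864 J.

0.39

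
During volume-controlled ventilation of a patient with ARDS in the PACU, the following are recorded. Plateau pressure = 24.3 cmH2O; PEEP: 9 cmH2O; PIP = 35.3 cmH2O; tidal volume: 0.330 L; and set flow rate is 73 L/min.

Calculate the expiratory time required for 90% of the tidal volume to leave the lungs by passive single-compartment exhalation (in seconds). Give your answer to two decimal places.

0.45

Flow: 73 L/min ÷ 60 = 1.2167 L/s.
R = (PIP − Pplat)/V̇ = (35.3 − 24.3) / 1.2167 = 11.0/1.2167 = 9.041 cmH2O·s/L.
C = Vt/(Pplat − PEEP) = 330.0 / (24.3 − 9) = 330.0/15.3 = 21.569 mL/cmH2O.
τ = R × C = 9.041 × 0.02157 L/cmH2O = 0.195 s.
t = −τ·ln(1 − 0.90) = −0.195·ln(0.1) = 0.449 s.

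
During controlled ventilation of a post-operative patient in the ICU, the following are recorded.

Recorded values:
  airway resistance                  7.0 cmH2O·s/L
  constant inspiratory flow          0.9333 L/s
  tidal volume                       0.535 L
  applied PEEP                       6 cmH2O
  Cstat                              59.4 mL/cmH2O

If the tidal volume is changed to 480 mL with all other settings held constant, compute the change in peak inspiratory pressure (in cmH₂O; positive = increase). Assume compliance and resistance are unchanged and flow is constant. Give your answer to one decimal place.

-0.9

PIP = Vt/C + R·V̇ + PEEP (constant-flow equation of motion).
Only the elastic term changes: ΔPIP = ΔVt / C = (480 − 535) / 59.4 = -0.9259 cmH2O.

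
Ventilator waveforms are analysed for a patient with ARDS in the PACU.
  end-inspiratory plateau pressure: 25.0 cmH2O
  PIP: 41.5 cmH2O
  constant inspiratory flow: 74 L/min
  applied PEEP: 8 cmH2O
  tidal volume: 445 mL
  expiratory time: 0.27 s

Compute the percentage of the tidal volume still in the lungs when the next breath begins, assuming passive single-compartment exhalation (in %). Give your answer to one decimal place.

Flow: 74 L/min ÷ 60 = 1.2333 L/s.
R = (PIP − Pplat)/V̇ = (41.5 − 25.0) / 1.2333 = 16.5/1.2333 = 13.379 cmH2O·s/L.
C = Vt/(Pplat − PEEP) = 445.0 / (25.0 − 8) = 445.0/17.0 = 26.176 mL/cmH2O.
τ = R × C = 13.379 × 0.02618 L/cmH2O = 0.3503 s.
Fraction remaining at end-expiration = e^(−Te/τ) = e^(−0.27/0.3503) = 0.4627 → 46.27%.

46.3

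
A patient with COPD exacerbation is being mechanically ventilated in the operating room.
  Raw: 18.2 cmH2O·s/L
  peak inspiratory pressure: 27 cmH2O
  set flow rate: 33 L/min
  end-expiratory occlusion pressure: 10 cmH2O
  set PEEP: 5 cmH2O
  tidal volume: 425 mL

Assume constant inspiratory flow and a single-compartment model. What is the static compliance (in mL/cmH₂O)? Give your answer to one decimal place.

Flow: 33 L/min ÷ 60 = 0.55 L/s.
Total PEEP = 10 cmH2O (set 5 + intrinsic 5); this is the baseline alveolar pressure.
Equation of motion (constant flow): PIP = Vt/C + R·V̇ + PEEP.
Vt/C = PIP − R·V̇ − PEEP = 27 − 18.2×0.55 − 10 = 27 − 10.01 − 10 = 6.99 cmH2O.
C = Vt / 6.99 = 425 / 6.99 = 60.801 mL/cmH2O.

60.8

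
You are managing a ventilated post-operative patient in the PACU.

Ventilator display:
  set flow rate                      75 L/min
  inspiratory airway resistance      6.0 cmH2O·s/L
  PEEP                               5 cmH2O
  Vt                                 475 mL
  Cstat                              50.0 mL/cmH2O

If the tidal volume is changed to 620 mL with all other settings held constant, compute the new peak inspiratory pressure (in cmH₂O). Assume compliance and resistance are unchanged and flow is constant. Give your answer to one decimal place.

Flow: 75 L/min ÷ 60 = 1.25 L/s.
PIP = Vt/C + R·V̇ + PEEP (constant-flow equation of motion).
Only the elastic term changes: ΔPIP = ΔVt / C = (620 − 475) / 50.0 = 2.9 cmH2O.
Original PIP = 475/50.0 + 6.0×1.25 + 5 = 22.0 cmH2O; new PIP = 22.0 + (2.9) = 24.9 cmH2O.

24.9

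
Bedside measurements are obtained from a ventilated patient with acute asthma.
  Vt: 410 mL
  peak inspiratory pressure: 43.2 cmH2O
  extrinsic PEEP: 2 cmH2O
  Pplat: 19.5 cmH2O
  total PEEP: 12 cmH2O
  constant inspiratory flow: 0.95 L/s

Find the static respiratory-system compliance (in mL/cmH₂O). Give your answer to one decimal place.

54.7

End-expiratory occlusion gives total PEEP = 12 cmH2O (intrinsic PEEP = 12 − 2 = 10). Use total PEEP for the elastic gradient.
Cstat = Vt / (Pplat − PEEPtotal) = 410 / (19.5 − 12) = 410 / 7.5 = 54.667 mL/cmH2O.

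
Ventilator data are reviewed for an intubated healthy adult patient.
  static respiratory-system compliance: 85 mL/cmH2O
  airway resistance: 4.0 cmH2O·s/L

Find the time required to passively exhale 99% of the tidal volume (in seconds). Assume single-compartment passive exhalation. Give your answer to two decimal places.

1.57

τ = R × C = 4.0 × 85 mL/cmH2O = 4.0 × 0.085 L/cmH2O = 0.34 s.
Exhaled fraction f = 1 − e^(−t/τ) → t = −τ·ln(1 − f) = −0.34·ln(0.01) = 1.566 s.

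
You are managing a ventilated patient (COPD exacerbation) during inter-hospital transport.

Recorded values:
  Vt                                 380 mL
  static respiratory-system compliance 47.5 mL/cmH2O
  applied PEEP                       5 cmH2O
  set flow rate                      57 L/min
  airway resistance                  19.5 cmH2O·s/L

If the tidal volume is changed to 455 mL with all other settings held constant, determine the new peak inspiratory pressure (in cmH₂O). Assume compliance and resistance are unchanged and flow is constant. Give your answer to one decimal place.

33.1

Flow: 57 L/min ÷ 60 = 0.95 L/s.
PIP = Vt/C + R·V̇ + PEEP (constant-flow equation of motion).
Only the elastic term changes: ΔPIP = ΔVt / C = (455 − 380) / 47.5 = 1.579 cmH2O.
Original PIP = 380/47.5 + 19.5×0.95 + 5 = 31.525 cmH2O; new PIP = 31.525 + (1.579) = 33.104 cmH2O.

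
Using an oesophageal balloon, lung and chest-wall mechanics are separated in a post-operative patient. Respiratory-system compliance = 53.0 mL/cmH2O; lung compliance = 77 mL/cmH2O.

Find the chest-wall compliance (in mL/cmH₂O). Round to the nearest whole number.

1/Ccw = 1/Crs − 1/CL.
1/Ccw = 1/53.0 − 1/77 = 0.005881.
Ccw = 170.04 mL/cmH2O.

170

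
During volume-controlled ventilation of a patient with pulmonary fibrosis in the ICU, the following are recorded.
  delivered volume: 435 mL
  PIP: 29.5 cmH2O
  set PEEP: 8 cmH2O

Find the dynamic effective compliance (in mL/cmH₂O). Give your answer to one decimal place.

20.2

Dynamic compliance = Vt / (PIP − PEEP) = 435 / (29.5 − 8) = 435 / 21.5 = 20.233 mL/cmH2O.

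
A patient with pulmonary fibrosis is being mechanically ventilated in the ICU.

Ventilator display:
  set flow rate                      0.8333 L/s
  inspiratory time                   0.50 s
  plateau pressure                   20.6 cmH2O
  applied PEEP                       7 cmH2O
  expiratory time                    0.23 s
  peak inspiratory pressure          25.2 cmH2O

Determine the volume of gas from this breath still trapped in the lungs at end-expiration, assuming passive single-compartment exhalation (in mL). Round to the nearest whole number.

107

Vt = flow × Ti = 0.8333 L/s × 0.50 s × 1000 mL/L = 416.65 mL.
R = (PIP − Pplat)/V̇ = (25.2 − 20.6) / 0.8333 = 4.6/0.8333 = 5.52 cmH2O·s/L.
C = Vt/(Pplat − PEEP) = 416.65 / (20.6 − 7) = 416.65/13.6 = 30.636 mL/cmH2O.
τ = R × C = 5.52 × 0.03064 L/cmH2O = 0.1691 s.
Fraction remaining = e^(−Te/τ) = e^(−0.23/0.1691) = 0.2566.
Trapped volume = 416.65 × 0.2566 = 106.91 mL.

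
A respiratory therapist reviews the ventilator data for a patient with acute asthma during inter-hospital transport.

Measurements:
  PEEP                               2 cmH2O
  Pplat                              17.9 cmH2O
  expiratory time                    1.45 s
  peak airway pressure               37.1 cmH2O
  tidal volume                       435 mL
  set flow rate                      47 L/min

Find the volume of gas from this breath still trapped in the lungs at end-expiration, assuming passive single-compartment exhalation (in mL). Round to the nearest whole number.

Flow: 47 L/min ÷ 60 = 0.7833 L/s.
R = (PIP − Pplat)/V̇ = (37.1 − 17.9) / 0.7833 = 19.2/0.7833 = 24.512 cmH2O·s/L.
C = Vt/(Pplat − PEEP) = 435.0 / (17.9 − 2) = 435.0/15.9 = 27.358 mL/cmH2O.
τ = R × C = 24.512 × 0.02736 L/cmH2O = 0.6706 s.
Fraction remaining = e^(−Te/τ) = e^(−1.45/0.6706) = 0.1151.
Trapped volume = 435.0 × 0.1151 = 50.069 mL.

50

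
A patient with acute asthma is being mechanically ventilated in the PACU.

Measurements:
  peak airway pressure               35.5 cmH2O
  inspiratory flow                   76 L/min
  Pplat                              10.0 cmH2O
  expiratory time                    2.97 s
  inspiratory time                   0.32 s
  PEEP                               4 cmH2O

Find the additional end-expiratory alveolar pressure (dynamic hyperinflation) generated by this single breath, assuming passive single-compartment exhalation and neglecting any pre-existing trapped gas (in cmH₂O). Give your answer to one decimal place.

0.7

Flow: 76 L/min ÷ 60 = 1.2667 L/s.
Vt = flow × Ti = 1.2667 L/s × 0.32 s × 1000 mL/L = 405.34 mL.
R = (PIP − Pplat)/V̇ = (35.5 − 10.0) / 1.2667 = 25.5/1.2667 = 20.131 cmH2O·s/L.
C = Vt/(Pplat − PEEP) = 405.34 / (10.0 − 4) = 405.34/6.0 = 67.557 mL/cmH2O.
τ = R × C = 20.131 × 0.06756 L/cmH2O = 1.36 s.
Fraction remaining = e^(−Te/τ) = e^(−2.97/1.36) = 0.1126; trapped volume = 405.34 × 0.1126 = 45.641 mL.
Additional alveolar pressure from trapping ≈ V_trapped / C = 45.641 / 67.557 = 0.6756 cmH2O.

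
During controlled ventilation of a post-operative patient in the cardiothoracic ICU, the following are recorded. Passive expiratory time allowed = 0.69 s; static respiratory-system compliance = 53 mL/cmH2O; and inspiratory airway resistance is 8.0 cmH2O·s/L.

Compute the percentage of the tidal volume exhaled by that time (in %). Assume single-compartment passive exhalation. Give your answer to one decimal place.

80.4

τ = R × C = 8.0 × 53 mL/cmH2O = 8.0 × 0.053 L/cmH2O = 0.424 s.
Passive exhalation: V(t)/V₀ = e^(−t/τ) = e^(−0.69/0.424) = 0.1964.
Fraction exhaled = 1 − 0.1964 = 0.8036 → 80.36%.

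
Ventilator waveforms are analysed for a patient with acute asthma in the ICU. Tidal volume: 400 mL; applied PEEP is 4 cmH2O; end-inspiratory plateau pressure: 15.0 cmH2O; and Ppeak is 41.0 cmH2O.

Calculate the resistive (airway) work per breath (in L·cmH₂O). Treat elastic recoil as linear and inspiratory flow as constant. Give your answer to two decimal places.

10.40

With constant inspiratory flow the resistive pressure is constant at PIP − Pplat = 41.0 − 15.0 = 26.0 cmH2O, so resistive work = 26.0 × 0.400 = 10.4 L·cmH2O.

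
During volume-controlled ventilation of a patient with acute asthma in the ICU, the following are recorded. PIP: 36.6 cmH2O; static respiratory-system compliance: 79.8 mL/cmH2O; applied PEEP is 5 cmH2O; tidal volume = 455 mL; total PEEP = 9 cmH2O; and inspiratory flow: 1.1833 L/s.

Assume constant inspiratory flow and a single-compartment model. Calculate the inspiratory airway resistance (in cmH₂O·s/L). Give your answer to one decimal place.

Total PEEP = 9 cmH2O (set 5 + intrinsic 4); this is the baseline alveolar pressure.
Equation of motion (constant flow): PIP = Vt/C + R·V̇ + PEEP.
R·V̇ = PIP − Vt/C − PEEP = 36.6 − 455/79.8 − 9 = 36.6 − 5.702 − 9 = 21.898 cmH2O.
R = 21.898 / 1.1833 = 18.506 cmH2O·s/L.

18.5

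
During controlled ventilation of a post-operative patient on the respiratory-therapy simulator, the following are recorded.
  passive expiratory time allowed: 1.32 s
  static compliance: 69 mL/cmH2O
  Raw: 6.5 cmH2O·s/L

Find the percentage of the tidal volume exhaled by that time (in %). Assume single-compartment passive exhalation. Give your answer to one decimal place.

τ = R × C = 6.5 × 69 mL/cmH2O = 6.5 × 0.069 L/cmH2O = 0.4485 s.
Passive exhalation: V(t)/V₀ = e^(−t/τ) = e^(−1.32/0.4485) = 0.0527.
Fraction exhaled = 1 − 0.0527 = 0.9473 → 94.73%.

94.7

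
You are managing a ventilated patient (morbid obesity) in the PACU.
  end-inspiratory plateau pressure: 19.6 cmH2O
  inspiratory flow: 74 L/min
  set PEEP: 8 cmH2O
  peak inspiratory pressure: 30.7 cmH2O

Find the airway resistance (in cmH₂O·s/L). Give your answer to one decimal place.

Flow: 74 L/min ÷ 60 = 1.2333 L/s.
Raw = (PIP − Pplat) / flow = (30.7 − 19.6) / 1.2333 = 11.1 / 1.2333 = 9.0 cmH2O·s/L.

9.0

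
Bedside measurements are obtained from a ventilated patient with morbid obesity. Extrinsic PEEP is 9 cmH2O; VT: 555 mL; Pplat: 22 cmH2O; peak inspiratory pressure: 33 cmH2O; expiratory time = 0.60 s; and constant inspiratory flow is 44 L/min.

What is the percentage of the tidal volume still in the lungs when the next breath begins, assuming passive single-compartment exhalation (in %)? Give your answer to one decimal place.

39.2

Flow: 44 L/min ÷ 60 = 0.7333 L/s.
R = (PIP − Pplat)/V̇ = (33 − 22) / 0.7333 = 11.0/0.7333 = 15.001 cmH2O·s/L.
C = Vt/(Pplat − PEEP) = 555.0 / (22 − 9) = 555.0/13.0 = 42.692 mL/cmH2O.
τ = R × C = 15.001 × 0.04269 L/cmH2O = 0.6404 s.
Fraction remaining at end-expiration = e^(−Te/τ) = e^(−0.60/0.6404) = 0.3918 → 39.18%.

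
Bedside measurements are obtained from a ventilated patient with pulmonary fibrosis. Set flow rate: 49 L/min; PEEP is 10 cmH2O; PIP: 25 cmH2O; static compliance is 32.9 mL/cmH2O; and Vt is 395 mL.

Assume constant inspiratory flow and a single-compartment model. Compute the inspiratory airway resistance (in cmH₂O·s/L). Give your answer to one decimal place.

3.7

Flow: 49 L/min ÷ 60 = 0.8167 L/s.
Equation of motion (constant flow): PIP = Vt/C + R·V̇ + PEEP.
R·V̇ = PIP − Vt/C − PEEP = 25 − 395/32.9 − 10 = 25 − 12.006 − 10 = 2.994 cmH2O.
R = 2.994 / 0.8167 = 3.666 cmH2O·s/L.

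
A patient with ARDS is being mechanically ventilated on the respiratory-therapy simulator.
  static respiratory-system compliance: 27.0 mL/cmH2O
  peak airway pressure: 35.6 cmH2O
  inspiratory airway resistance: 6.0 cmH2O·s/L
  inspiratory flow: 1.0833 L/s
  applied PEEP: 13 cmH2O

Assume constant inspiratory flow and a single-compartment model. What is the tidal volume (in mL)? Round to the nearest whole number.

435

Equation of motion (constant flow): PIP = Vt/C + R·V̇ + PEEP.
Vt/C = PIP − R·V̇ − PEEP = 35.6 − 6.5 − 13 = 16.1 cmH2O.
Vt = C × 16.1 = 27.0 × 16.1 = 434.7 mL.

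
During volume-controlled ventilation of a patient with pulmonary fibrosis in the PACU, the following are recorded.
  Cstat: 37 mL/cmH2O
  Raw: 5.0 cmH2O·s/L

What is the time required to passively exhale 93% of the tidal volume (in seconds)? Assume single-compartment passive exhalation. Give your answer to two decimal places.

0.49

τ = R × C = 5.0 × 37 mL/cmH2O = 5.0 × 0.037 L/cmH2O = 0.185 s.
Exhaled fraction f = 1 − e^(−t/τ) → t = −τ·ln(1 − f) = −0.185·ln(0.07) = 0.492 s.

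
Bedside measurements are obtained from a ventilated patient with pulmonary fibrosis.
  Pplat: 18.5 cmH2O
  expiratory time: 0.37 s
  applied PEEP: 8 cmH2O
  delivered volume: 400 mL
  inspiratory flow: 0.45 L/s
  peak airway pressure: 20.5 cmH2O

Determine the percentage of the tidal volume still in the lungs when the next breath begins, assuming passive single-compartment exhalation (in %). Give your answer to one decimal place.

11.2

R = (PIP − Pplat)/V̇ = (20.5 − 18.5) / 0.45 = 2.0/0.45 = 4.444 cmH2O·s/L.
C = Vt/(Pplat − PEEP) = 400.0 / (18.5 − 8) = 400.0/10.5 = 38.095 mL/cmH2O.
τ = R × C = 4.444 × 0.0381 L/cmH2O = 0.1693 s.
Fraction remaining at end-expiration = e^(−Te/τ) = e^(−0.37/0.1693) = 0.1124 → 11.24%.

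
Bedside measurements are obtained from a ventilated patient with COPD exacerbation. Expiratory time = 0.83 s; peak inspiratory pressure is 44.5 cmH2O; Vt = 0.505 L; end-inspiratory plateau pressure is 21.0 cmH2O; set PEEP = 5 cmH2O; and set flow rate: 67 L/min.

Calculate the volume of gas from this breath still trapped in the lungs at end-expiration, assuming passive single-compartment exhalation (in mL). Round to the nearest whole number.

Flow: 67 L/min ÷ 60 = 1.1167 L/s.
R = (PIP − Pplat)/V̇ = (44.5 − 21.0) / 1.1167 = 23.5/1.1167 = 21.044 cmH2O·s/L.
C = Vt/(Pplat − PEEP) = 505.0 / (21.0 − 5) = 505.0/16.0 = 31.563 mL/cmH2O.
τ = R × C = 21.044 × 0.03156 L/cmH2O = 0.6641 s.
Fraction remaining = e^(−Te/τ) = e^(−0.83/0.6641) = 0.2866.
Trapped volume = 505.0 × 0.2866 = 144.73 mL.

145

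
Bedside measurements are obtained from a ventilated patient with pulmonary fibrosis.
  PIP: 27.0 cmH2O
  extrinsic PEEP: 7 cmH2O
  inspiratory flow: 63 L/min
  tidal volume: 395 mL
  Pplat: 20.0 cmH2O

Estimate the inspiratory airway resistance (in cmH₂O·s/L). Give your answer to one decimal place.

Flow: 63 L/min ÷ 60 = 1.05 L/s.
Raw = (PIP − Pplat) / flow = (27.0 − 20.0) / 1.05 = 7.0 / 1.05 = 6.667 cmH2O·s/L.

6.7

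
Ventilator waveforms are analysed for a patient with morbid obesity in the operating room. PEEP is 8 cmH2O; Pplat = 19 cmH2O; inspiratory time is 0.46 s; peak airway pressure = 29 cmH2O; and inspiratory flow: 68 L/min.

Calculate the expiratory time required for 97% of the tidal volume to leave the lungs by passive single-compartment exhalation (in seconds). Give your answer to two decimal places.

1.47

Flow: 68 L/min ÷ 60 = 1.1333 L/s.
Vt = flow × Ti = 1.1333 L/s × 0.46 s × 1000 mL/L = 521.32 mL.
R = (PIP − Pplat)/V̇ = (29 − 19) / 1.1333 = 10.0/1.1333 = 8.824 cmH2O·s/L.
C = Vt/(Pplat − PEEP) = 521.32 / (19 − 8) = 521.32/11.0 = 47.393 mL/cmH2O.
τ = R × C = 8.824 × 0.04739 L/cmH2O = 0.4182 s.
t = −τ·ln(1 − 0.97) = −0.4182·ln(0.03) = 1.466 s.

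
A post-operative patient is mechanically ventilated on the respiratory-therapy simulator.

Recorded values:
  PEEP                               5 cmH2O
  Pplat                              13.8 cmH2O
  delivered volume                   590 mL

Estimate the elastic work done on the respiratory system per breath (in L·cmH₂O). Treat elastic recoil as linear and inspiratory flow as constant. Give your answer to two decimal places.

Elastic work ≈ ½ × (Pplat − PEEP) × Vt = 0.5 × (13.8 − 5) × 0.590 L = 0.5 × 8.8 × 0.590 = 2.596 L·cmH2O.

2.60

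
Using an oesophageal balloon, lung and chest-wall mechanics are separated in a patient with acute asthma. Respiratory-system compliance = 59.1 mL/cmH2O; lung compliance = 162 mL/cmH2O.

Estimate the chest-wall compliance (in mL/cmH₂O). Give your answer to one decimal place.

1/Ccw = 1/Crs − 1/CL.
1/Ccw = 1/59.1 − 1/162 = 0.01075.
Ccw = 93.023 mL/cmH2O.

93.0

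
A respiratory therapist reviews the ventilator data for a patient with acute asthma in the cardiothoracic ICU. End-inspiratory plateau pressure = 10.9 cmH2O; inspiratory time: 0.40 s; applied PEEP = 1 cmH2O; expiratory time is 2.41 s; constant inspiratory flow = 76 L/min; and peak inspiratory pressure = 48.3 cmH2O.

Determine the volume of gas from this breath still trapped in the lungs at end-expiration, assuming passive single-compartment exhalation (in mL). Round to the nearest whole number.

Flow: 76 L/min ÷ 60 = 1.2667 L/s.
Vt = flow × Ti = 1.2667 L/s × 0.40 s × 1000 mL/L = 506.68 mL.
R = (PIP − Pplat)/V̇ = (48.3 − 10.9) / 1.2667 = 37.4/1.2667 = 29.526 cmH2O·s/L.
C = Vt/(Pplat − PEEP) = 506.68 / (10.9 − 1) = 506.68/9.9 = 51.18 mL/cmH2O.
τ = R × C = 29.526 × 0.05118 L/cmH2O = 1.511 s.
Fraction remaining = e^(−Te/τ) = e^(−2.41/1.511) = 0.2029.
Trapped volume = 506.68 × 0.2029 = 102.81 mL.

103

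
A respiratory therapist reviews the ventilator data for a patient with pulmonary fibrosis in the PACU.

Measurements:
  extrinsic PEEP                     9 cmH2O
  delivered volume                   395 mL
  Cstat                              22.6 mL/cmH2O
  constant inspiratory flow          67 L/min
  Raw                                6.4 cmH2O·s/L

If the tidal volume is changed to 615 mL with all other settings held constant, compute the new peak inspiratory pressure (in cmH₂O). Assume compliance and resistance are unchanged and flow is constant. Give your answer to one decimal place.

Flow: 67 L/min ÷ 60 = 1.1167 L/s.
PIP = Vt/C + R·V̇ + PEEP (constant-flow equation of motion).
Only the elastic term changes: ΔPIP = ΔVt / C = (615 − 395) / 22.6 = 9.735 cmH2O.
Original PIP = 395/22.6 + 6.4×1.1167 + 9 = 33.625 cmH2O; new PIP = 33.625 + (9.735) = 43.36 cmH2O.

43.4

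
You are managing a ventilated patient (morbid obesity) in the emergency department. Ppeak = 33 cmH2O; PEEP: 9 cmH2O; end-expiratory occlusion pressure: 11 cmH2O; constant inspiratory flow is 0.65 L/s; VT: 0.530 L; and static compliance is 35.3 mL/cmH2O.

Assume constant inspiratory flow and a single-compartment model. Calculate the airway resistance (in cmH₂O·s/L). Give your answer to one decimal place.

Total PEEP = 11 cmH2O (set 9 + intrinsic 2); this is the baseline alveolar pressure.
Equation of motion (constant flow): PIP = Vt/C + R·V̇ + PEEP.
R·V̇ = PIP − Vt/C − PEEP = 33 − 530/35.3 − 11 = 33 − 15.014 − 11 = 6.986 cmH2O.
R = 6.986 / 0.65 = 10.748 cmH2O·s/L.

10.7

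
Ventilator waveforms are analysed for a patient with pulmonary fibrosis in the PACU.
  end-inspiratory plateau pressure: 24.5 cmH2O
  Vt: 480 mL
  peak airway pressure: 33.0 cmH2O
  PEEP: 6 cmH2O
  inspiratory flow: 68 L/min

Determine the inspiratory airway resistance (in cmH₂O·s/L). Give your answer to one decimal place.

Flow: 68 L/min ÷ 60 = 1.1333 L/s.
Raw = (PIP − Pplat) / flow = (33.0 − 24.5) / 1.1333 = 8.5 / 1.1333 = 7.5 cmH2O·s/L.

7.5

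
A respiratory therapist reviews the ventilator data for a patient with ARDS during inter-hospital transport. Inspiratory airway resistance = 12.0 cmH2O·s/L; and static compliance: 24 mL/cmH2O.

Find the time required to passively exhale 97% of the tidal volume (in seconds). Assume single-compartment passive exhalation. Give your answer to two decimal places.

1.01

τ = R × C = 12.0 × 24 mL/cmH2O = 12.0 × 0.024 L/cmH2O = 0.288 s.
Exhaled fraction f = 1 − e^(−t/τ) → t = −τ·ln(1 − f) = −0.288·ln(0.03) = 1.01 s.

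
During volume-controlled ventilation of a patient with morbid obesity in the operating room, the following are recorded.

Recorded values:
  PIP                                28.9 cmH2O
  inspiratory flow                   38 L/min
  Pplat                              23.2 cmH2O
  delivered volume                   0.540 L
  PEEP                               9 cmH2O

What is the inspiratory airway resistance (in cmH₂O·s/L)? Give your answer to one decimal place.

9.0

Flow: 38 L/min ÷ 60 = 0.6333 L/s.
Raw = (PIP − Pplat) / flow = (28.9 − 23.2) / 0.6333 = 5.7 / 0.6333 = 9.0 cmH2O·s/L.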